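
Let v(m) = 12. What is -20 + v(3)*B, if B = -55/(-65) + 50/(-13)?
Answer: -56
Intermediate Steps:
B = -3 (B = -55*(-1/65) + 50*(-1/13) = 11/13 - 50/13 = -3)
-20 + v(3)*B = -20 + 12*(-3) = -20 - 36 = -56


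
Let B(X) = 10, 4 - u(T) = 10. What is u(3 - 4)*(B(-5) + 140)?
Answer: -900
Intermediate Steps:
u(T) = -6 (u(T) = 4 - 1*10 = 4 - 10 = -6)
u(3 - 4)*(B(-5) + 140) = -6*(10 + 140) = -6*150 = -900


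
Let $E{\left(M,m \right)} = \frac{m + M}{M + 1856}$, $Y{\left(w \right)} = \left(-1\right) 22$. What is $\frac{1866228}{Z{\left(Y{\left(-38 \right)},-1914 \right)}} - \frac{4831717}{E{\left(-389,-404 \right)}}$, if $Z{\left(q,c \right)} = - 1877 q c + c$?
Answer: $\frac{93372665203021961}{10446272265} \approx 8.9384 \cdot 10^{6}$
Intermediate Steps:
$Y{\left(w \right)} = -22$
$Z{\left(q,c \right)} = c - 1877 c q$ ($Z{\left(q,c \right)} = - 1877 c q + c = c - 1877 c q$)
$E{\left(M,m \right)} = \frac{M + m}{1856 + M}$
$\frac{1866228}{Z{\left(Y{\left(-38 \right)},-1914 \right)}} - \frac{4831717}{E{\left(-389,-404 \right)}} = \frac{1866228}{\left(-1914\right) \left(1 - -41294\right)} - \frac{4831717}{\frac{1}{1856 - 389} \left(-389 - 404\right)} = \frac{1866228}{\left(-1914\right) \left(1 + 41294\right)} - \frac{4831717}{\frac{1}{1467} \left(-793\right)} = \frac{1866228}{\left(-1914\right) 41295} - \frac{4831717}{\frac{1}{1467} \left(-793\right)} = \frac{1866228}{-79038630} - \frac{4831717}{- \frac{793}{1467}} = 1866228 \left(- \frac{1}{79038630}\right) - - \frac{7088128839}{793} = - \frac{311038}{13173105} + \frac{7088128839}{793} = \frac{93372665203021961}{10446272265}$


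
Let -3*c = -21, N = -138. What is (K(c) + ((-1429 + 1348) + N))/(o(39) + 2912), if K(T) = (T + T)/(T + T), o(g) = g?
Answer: -218/2951 ≈ -0.073873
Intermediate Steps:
c = 7 (c = -1/3*(-21) = 7)
K(T) = 1 (K(T) = (2*T)/((2*T)) = (2*T)*(1/(2*T)) = 1)
(K(c) + ((-1429 + 1348) + N))/(o(39) + 2912) = (1 + ((-1429 + 1348) - 138))/(39 + 2912) = (1 + (-81 - 138))/2951 = (1 - 219)*(1/2951) = -218*1/2951 = -218/2951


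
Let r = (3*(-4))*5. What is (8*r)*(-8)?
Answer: 3840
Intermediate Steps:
r = -60 (r = -12*5 = -60)
(8*r)*(-8) = (8*(-60))*(-8) = -480*(-8) = 3840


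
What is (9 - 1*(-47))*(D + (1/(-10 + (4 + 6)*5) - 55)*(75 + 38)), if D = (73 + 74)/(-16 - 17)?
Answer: -19147219/55 ≈ -3.4813e+5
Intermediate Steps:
D = -49/11 (D = 147/(-33) = 147*(-1/33) = -49/11 ≈ -4.4545)
(9 - 1*(-47))*(D + (1/(-10 + (4 + 6)*5) - 55)*(75 + 38)) = (9 - 1*(-47))*(-49/11 + (1/(-10 + (4 + 6)*5) - 55)*(75 + 38)) = (9 + 47)*(-49/11 + (1/(-10 + 10*5) - 55)*113) = 56*(-49/11 + (1/(-10 + 50) - 55)*113) = 56*(-49/11 + (1/40 - 55)*113) = 56*(-49/11 - 2199/40*113) = 56*(-49/11 - 248487/40) = 56*(-2735317/440) = -19147219/55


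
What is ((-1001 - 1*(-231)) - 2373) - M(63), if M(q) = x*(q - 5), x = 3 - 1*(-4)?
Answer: -3549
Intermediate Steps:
x = 7 (x = 3 + 4 = 7)
M(q) = -35 + 7*q (M(q) = 7*(q - 5) = 7*(-5 + q) = -35 + 7*q)
((-1001 - 1*(-231)) - 2373) - M(63) = ((-1001 - 1*(-231)) - 2373) - (-35 + 7*63) = ((-1001 + 231) - 2373) - (-35 + 441) = (-770 - 2373) - 1*406 = -3143 - 406 = -3549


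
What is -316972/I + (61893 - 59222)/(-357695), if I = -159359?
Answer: 112953651651/57001917505 ≈ 1.9816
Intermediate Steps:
-316972/I + (61893 - 59222)/(-357695) = -316972/(-159359) + (61893 - 59222)/(-357695) = -316972*(-1/159359) + 2671*(-1/357695) = 316972/159359 - 2671/357695 = 112953651651/57001917505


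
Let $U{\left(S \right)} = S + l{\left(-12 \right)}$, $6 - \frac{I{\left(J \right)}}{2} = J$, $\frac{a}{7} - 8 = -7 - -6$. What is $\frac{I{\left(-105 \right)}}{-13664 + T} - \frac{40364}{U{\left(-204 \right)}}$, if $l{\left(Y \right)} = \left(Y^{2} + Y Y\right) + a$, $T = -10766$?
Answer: $- \frac{70437289}{232085} \approx -303.5$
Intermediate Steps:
$a = 49$ ($a = 56 + 7 \left(-7 - -6\right) = 56 + 7 \left(-7 + 6\right) = 56 + 7 \left(-1\right) = 56 - 7 = 49$)
$I{\left(J \right)} = 12 - 2 J$
$l{\left(Y \right)} = 49 + 2 Y^{2}$ ($l{\left(Y \right)} = \left(Y^{2} + Y Y\right) + 49 = \left(Y^{2} + Y^{2}\right) + 49 = 2 Y^{2} + 49 = 49 + 2 Y^{2}$)
$U{\left(S \right)} = 337 + S$ ($U{\left(S \right)} = S + \left(49 + 2 \left(-12\right)^{2}\right) = S + \left(49 + 2 \cdot 144\right) = S + \left(49 + 288\right) = S + 337 = 337 + S$)
$\frac{I{\left(-105 \right)}}{-13664 + T} - \frac{40364}{U{\left(-204 \right)}} = \frac{12 - -210}{-13664 - 10766} - \frac{40364}{337 - 204} = \frac{12 + 210}{-24430} - \frac{40364}{133} = 222 \left(- \frac{1}{24430}\right) - \frac{40364}{133} = - \frac{111}{12215} - \frac{40364}{133} = - \frac{70437289}{232085}$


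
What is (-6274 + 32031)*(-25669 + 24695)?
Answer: -25087318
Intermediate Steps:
(-6274 + 32031)*(-25669 + 24695) = 25757*(-974) = -25087318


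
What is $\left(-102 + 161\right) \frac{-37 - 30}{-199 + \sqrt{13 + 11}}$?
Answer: $\frac{786647}{39577} + \frac{7906 \sqrt{6}}{39577} \approx 20.366$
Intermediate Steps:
$\left(-102 + 161\right) \frac{-37 - 30}{-199 + \sqrt{13 + 11}} = 59 \left(- \frac{67}{-199 + \sqrt{24}}\right) = 59 \left(- \frac{67}{-199 + 2 \sqrt{6}}\right) = - \frac{3953}{-199 + 2 \sqrt{6}}$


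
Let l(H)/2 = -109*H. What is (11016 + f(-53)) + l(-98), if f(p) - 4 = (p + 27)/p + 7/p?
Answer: 1716371/53 ≈ 32384.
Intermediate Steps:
f(p) = 4 + 7/p + (27 + p)/p (f(p) = 4 + ((p + 27)/p + 7/p) = 4 + ((27 + p)/p + 7/p) = 4 + (7/p + (27 + p)/p) = 4 + 7/p + (27 + p)/p)
l(H) = -218*H (l(H) = 2*(-109*H) = -218*H)
(11016 + f(-53)) + l(-98) = (11016 + (5 + 34/(-53))) - 218*(-98) = (11016 + (5 + 34*(-1/53))) + 21364 = (11016 + (5 - 34/53)) + 21364 = (11016 + 231/53) + 21364 = 584079/53 + 21364 = 1716371/53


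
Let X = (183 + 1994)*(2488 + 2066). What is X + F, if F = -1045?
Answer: 9913013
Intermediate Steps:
X = 9914058 (X = 2177*4554 = 9914058)
X + F = 9914058 - 1045 = 9913013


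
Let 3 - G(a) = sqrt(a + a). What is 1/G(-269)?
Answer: 3/547 + I*sqrt(538)/547 ≈ 0.0054845 + 0.042404*I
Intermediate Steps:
G(a) = 3 - sqrt(2)*sqrt(a) (G(a) = 3 - sqrt(a + a) = 3 - sqrt(2*a) = 3 - sqrt(2)*sqrt(a))
1/G(-269) = 1/(3 - sqrt(2)*sqrt(-269)) = 1/(3 - sqrt(2)*I*sqrt(269)) = 1/(3 - I*sqrt(538))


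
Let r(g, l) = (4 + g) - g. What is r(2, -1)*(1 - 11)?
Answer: -40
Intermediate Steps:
r(g, l) = 4
r(2, -1)*(1 - 11) = 4*(1 - 11) = 4*(-10) = -40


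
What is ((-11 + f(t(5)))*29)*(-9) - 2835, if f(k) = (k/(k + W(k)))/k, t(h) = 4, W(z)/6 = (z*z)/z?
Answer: 747/28 ≈ 26.679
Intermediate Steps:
W(z) = 6*z (W(z) = 6*((z*z)/z) = 6*(z**2/z) = 6*z)
f(k) = 1/(7*k) (f(k) = (k/(k + 6*k))/k = (k/((7*k)))/k = ((1/(7*k))*k)/k = 1/(7*k))
((-11 + f(t(5)))*29)*(-9) - 2835 = ((-11 + (1/7)/4)*29)*(-9) - 2835 = ((-11 + (1/7)*(1/4))*29)*(-9) - 2835 = ((-11 + 1/28)*29)*(-9) - 2835 = -307/28*29*(-9) - 2835 = -8903/28*(-9) - 2835 = 80127/28 - 2835 = 747/28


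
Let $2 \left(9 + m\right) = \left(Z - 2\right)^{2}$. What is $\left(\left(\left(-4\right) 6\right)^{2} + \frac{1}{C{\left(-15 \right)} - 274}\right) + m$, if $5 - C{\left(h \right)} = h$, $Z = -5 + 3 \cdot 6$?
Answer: $\frac{79692}{127} \approx 627.5$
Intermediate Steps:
$Z = 13$ ($Z = -5 + 18 = 13$)
$C{\left(h \right)} = 5 - h$
$m = \frac{103}{2}$ ($m = -9 + \frac{\left(13 - 2\right)^{2}}{2} = -9 + \frac{11^{2}}{2} = -9 + \frac{1}{2} \cdot 121 = -9 + \frac{121}{2} = \frac{103}{2} \approx 51.5$)
$\left(\left(\left(-4\right) 6\right)^{2} + \frac{1}{C{\left(-15 \right)} - 274}\right) + m = \left(\left(\left(-4\right) 6\right)^{2} + \frac{1}{\left(5 - -15\right) - 274}\right) + \frac{103}{2} = \left(\left(-24\right)^{2} + \frac{1}{\left(5 + 15\right) - 274}\right) + \frac{103}{2} = \left(576 + \frac{1}{20 - 274}\right) + \frac{103}{2} = \left(576 + \frac{1}{-254}\right) + \frac{103}{2} = \left(576 - \frac{1}{254}\right) + \frac{103}{2} = \frac{146303}{254} + \frac{103}{2} = \frac{79692}{127}$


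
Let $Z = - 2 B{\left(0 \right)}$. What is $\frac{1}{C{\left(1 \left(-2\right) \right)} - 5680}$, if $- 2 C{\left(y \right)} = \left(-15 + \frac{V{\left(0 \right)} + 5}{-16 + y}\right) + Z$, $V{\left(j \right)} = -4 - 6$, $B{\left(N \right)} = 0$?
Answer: $- \frac{36}{204215} \approx -0.00017628$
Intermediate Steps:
$V{\left(j \right)} = -10$ ($V{\left(j \right)} = -4 - 6 = -10$)
$Z = 0$ ($Z = \left(-2\right) 0 = 0$)
$C{\left(y \right)} = \frac{15}{2} + \frac{5}{2 \left(-16 + y\right)}$ ($C{\left(y \right)} = - \frac{\left(-15 + \frac{-10 + 5}{-16 + y}\right) + 0}{2} = - \frac{\left(-15 - \frac{5}{-16 + y}\right) + 0}{2} = - \frac{-15 - \frac{5}{-16 + y}}{2} = \frac{15}{2} + \frac{5}{2 \left(-16 + y\right)}$)
$\frac{1}{C{\left(1 \left(-2\right) \right)} - 5680} = \frac{1}{\frac{5 \left(-47 + 3 \cdot 1 \left(-2\right)\right)}{2 \left(-16 + 1 \left(-2\right)\right)} - 5680} = \frac{1}{\frac{5 \left(-47 + 3 \left(-2\right)\right)}{2 \left(-16 - 2\right)} - 5680} = \frac{1}{\frac{5 \left(-47 - 6\right)}{2 \left(-18\right)} - 5680} = \frac{1}{\frac{5}{2} \left(- \frac{1}{18}\right) \left(-53\right) - 5680} = \frac{1}{\frac{265}{36} - 5680} = \frac{1}{- \frac{204215}{36}} = - \frac{36}{204215}$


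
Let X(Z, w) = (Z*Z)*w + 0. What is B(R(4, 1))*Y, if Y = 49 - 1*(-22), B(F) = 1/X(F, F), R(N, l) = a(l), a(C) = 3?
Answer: 71/27 ≈ 2.6296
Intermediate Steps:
X(Z, w) = w*Z² (X(Z, w) = Z²*w + 0 = w*Z² + 0 = w*Z²)
R(N, l) = 3
B(F) = F⁻³ (B(F) = 1/(F*F²) = 1/(F³) = F⁻³)
Y = 71 (Y = 49 + 22 = 71)
B(R(4, 1))*Y = 71/3³ = (1/27)*71 = 71/27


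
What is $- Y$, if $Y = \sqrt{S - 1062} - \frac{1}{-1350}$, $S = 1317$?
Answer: $- \frac{1}{1350} - \sqrt{255} \approx -15.969$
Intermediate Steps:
$Y = \frac{1}{1350} + \sqrt{255}$ ($Y = \sqrt{1317 - 1062} - \frac{1}{-1350} = \sqrt{255} - - \frac{1}{1350} = \sqrt{255} + \frac{1}{1350} = \frac{1}{1350} + \sqrt{255} \approx 15.969$)
$- Y = - (\frac{1}{1350} + \sqrt{255}) = - \frac{1}{1350} - \sqrt{255}$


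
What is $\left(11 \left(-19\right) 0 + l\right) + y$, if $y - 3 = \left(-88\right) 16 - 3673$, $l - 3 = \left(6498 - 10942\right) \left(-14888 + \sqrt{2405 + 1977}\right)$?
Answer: $66157197 - 4444 \sqrt{4382} \approx 6.5863 \cdot 10^{7}$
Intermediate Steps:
$l = 66162275 - 4444 \sqrt{4382}$ ($l = 3 + \left(6498 - 10942\right) \left(-14888 + \sqrt{2405 + 1977}\right) = 3 - 4444 \left(-14888 + \sqrt{4382}\right) = 3 + \left(66162272 - 4444 \sqrt{4382}\right) = 66162275 - 4444 \sqrt{4382} \approx 6.5868 \cdot 10^{7}$)
$y = -5078$ ($y = 3 - 5081 = -5078$)
$\left(11 \left(-19\right) 0 + l\right) + y = \left(11 \left(-19\right) 0 + \left(66162275 - 4444 \sqrt{4382}\right)\right) - 5078 = \left(\left(-209\right) 0 + \left(66162275 - 4444 \sqrt{4382}\right)\right) - 5078 = \left(0 + \left(66162275 - 4444 \sqrt{4382}\right)\right) - 5078 = \left(66162275 - 4444 \sqrt{4382}\right) - 5078 = 66157197 - 4444 \sqrt{4382}$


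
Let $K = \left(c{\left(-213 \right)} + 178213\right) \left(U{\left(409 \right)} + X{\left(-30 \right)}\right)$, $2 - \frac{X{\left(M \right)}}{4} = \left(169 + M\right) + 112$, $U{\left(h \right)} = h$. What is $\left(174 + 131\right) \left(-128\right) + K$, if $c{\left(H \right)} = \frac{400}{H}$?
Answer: $- \frac{22290230323}{213} \approx -1.0465 \cdot 10^{8}$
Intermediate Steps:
$X{\left(M \right)} = -1116 - 4 M$ ($X{\left(M \right)} = 8 - 4 \left(\left(169 + M\right) + 112\right) = 8 - 4 \left(281 + M\right) = 8 - \left(1124 + 4 M\right) = -1116 - 4 M$)
$K = - \frac{22281914803}{213}$ ($K = \left(\frac{400}{-213} + 178213\right) \left(409 - 996\right) = \left(400 \left(- \frac{1}{213}\right) + 178213\right) \left(409 + \left(-1116 + 120\right)\right) = \left(- \frac{400}{213} + 178213\right) \left(409 - 996\right) = \frac{37958969}{213} \left(-587\right) = - \frac{22281914803}{213} \approx -1.0461 \cdot 10^{8}$)
$\left(174 + 131\right) \left(-128\right) + K = \left(174 + 131\right) \left(-128\right) - \frac{22281914803}{213} = 305 \left(-128\right) - \frac{22281914803}{213} = -39040 - \frac{22281914803}{213} = - \frac{22290230323}{213}$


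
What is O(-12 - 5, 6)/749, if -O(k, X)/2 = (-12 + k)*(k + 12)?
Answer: -290/749 ≈ -0.38718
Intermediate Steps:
O(k, X) = -2*(-12 + k)*(12 + k) (O(k, X) = -2*(-12 + k)*(k + 12) = -2*(-12 + k)*(12 + k))
O(-12 - 5, 6)/749 = (288 - 2*(-12 - 5)²)/749 = (288 - 2*(-17)²)*(1/749) = (288 - 2*289)*(1/749) = (288 - 578)*(1/749) = -290*1/749 = -290/749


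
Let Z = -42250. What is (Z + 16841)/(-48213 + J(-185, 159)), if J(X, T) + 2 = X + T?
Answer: 25409/48241 ≈ 0.52671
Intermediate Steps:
J(X, T) = -2 + T + X (J(X, T) = -2 + (X + T) = -2 + (T + X) = -2 + T + X)
(Z + 16841)/(-48213 + J(-185, 159)) = (-42250 + 16841)/(-48213 + (-2 + 159 - 185)) = -25409/(-48213 - 28) = -25409/(-48241) = -25409*(-1/48241) = 25409/48241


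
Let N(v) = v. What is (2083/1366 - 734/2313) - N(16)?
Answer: -46737593/3159558 ≈ -14.792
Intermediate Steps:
(2083/1366 - 734/2313) - N(16) = (2083/1366 - 734/2313) - 1*16 = (2083*(1/1366) - 734*1/2313) - 16 = (2083/1366 - 734/2313) - 16 = 3815335/3159558 - 16 = -46737593/3159558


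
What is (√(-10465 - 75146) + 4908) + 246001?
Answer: 250909 + I*√85611 ≈ 2.5091e+5 + 292.59*I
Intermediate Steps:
(√(-10465 - 75146) + 4908) + 246001 = (√(-85611) + 4908) + 246001 = (I*√85611 + 4908) + 246001 = (4908 + I*√85611) + 246001 = 250909 + I*√85611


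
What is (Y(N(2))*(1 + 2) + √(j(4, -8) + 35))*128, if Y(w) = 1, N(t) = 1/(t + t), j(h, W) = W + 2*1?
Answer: 384 + 128*√29 ≈ 1073.3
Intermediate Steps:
j(h, W) = 2 + W (j(h, W) = W + 2 = 2 + W)
N(t) = 1/(2*t)
(Y(N(2))*(1 + 2) + √(j(4, -8) + 35))*128 = (1*(1 + 2) + √((2 - 8) + 35))*128 = (1*3 + √(-6 + 35))*128 = (3 + √29)*128 = 384 + 128*√29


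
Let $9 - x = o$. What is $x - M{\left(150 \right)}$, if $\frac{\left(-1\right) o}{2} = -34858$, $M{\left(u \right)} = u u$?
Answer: $-92207$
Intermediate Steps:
$M{\left(u \right)} = u^{2}$
$o = 69716$ ($o = \left(-2\right) \left(-34858\right) = 69716$)
$x = -69707$ ($x = 9 - 69716 = -69707$)
$x - M{\left(150 \right)} = -69707 - 150^{2} = -69707 - 22500 = -92207$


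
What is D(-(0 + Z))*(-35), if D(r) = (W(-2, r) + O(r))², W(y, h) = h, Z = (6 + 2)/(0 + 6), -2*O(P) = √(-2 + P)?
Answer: -595/18 - 140*I*√30/9 ≈ -33.056 - 85.201*I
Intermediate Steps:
O(P) = -√(-2 + P)/2
Z = 4/3 (Z = 8/6 = 8*(⅙) = 4/3 ≈ 1.3333)
D(r) = (r - √(-2 + r)/2)²
D(-(0 + Z))*(-35) = ((-√(-2 - (0 + 4/3)) + 2*(-(0 + 4/3)))²/4)*(-35) = ((-√(-2 - 1*4/3) + 2*(-1*4/3))²/4)*(-35) = ((-√(-2 - 4/3) + 2*(-4/3))²/4)*(-35) = ((-√(-10/3) - 8/3)²/4)*(-35) = ((-I*√30/3 - 8/3)²/4)*(-35) = ((-8/3 - I*√30/3)²/4)*(-35) = -35*(-8/3 - I*√30/3)²/4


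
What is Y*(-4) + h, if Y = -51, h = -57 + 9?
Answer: 156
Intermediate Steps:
h = -48
Y*(-4) + h = -51*(-4) - 48 = 204 - 48 = 156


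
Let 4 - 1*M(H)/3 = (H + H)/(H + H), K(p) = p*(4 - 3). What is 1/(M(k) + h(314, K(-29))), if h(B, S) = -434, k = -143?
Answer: -1/425 ≈ -0.0023529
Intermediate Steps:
K(p) = p (K(p) = p*1 = p)
M(H) = 9 (M(H) = 12 - 3*(H + H)/(H + H) = 12 - 3*2*H/(2*H) = 12 - 3*2*H*1/(2*H) = 12 - 3*1 = 12 - 3 = 9)
1/(M(k) + h(314, K(-29))) = 1/(9 - 434) = 1/(-425) = -1/425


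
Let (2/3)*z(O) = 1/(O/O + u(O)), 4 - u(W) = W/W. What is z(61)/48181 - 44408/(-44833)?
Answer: 17117109283/17280790184 ≈ 0.99053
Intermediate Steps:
u(W) = 3 (u(W) = 4 - W/W = 4 - 1*1 = 4 - 1 = 3)
z(O) = 3/8 (z(O) = 3/(2*(O/O + 3)) = 3/(2*(1 + 3)) = (3/2)/4 = (3/2)*(¼) = 3/8)
z(61)/48181 - 44408/(-44833) = (3/8)/48181 - 44408/(-44833) = (3/8)*(1/48181) - 44408*(-1/44833) = 3/385448 + 44408/44833 = 17117109283/17280790184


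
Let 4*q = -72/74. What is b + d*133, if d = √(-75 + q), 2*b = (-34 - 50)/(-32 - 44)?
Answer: 21/38 + 532*I*√6438/37 ≈ 0.55263 + 1153.7*I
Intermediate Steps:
q = -9/37 (q = (-72/74)/4 = (-72*1/74)/4 = (¼)*(-36/37) = -9/37 ≈ -0.24324)
b = 21/38 (b = ((-34 - 50)/(-32 - 44))/2 = (-84/(-76))/2 = (-84*(-1/76))/2 = (½)*(21/19) = 21/38 ≈ 0.55263)
d = 4*I*√6438/37 (d = √(-75 - 9/37) = √(-2784/37) = 4*I*√6438/37 ≈ 8.6743*I)
b + d*133 = 21/38 + (4*I*√6438/37)*133 = 21/38 + 532*I*√6438/37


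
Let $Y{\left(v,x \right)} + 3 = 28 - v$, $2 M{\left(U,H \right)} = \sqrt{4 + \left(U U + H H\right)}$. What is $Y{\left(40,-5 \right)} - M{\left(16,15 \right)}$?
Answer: $-15 - \frac{\sqrt{485}}{2} \approx -26.011$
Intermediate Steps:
$M{\left(U,H \right)} = \frac{\sqrt{4 + H^{2} + U^{2}}}{2}$ ($M{\left(U,H \right)} = \frac{\sqrt{4 + \left(U U + H H\right)}}{2} = \frac{\sqrt{4 + \left(U^{2} + H^{2}\right)}}{2} = \frac{\sqrt{4 + \left(H^{2} + U^{2}\right)}}{2} = \frac{\sqrt{4 + H^{2} + U^{2}}}{2}$)
$Y{\left(v,x \right)} = 25 - v$ ($Y{\left(v,x \right)} = -3 - \left(-28 + v\right) = 25 - v$)
$Y{\left(40,-5 \right)} - M{\left(16,15 \right)} = \left(25 - 40\right) - \frac{\sqrt{4 + 15^{2} + 16^{2}}}{2} = \left(25 - 40\right) - \frac{\sqrt{4 + 225 + 256}}{2} = -15 - \frac{\sqrt{485}}{2}$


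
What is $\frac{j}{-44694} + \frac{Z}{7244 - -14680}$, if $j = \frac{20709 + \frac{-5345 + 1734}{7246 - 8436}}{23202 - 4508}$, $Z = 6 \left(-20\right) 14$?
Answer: $- \frac{2210173587509}{28833437538360} \approx -0.076653$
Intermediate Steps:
$Z = -1680$ ($Z = \left(-120\right) 14 = -1680$)
$j = \frac{24647321}{22245860}$ ($j = \frac{20709 - \frac{3611}{-1190}}{18694} = \left(20709 - - \frac{3611}{1190}\right) \frac{1}{18694} = \left(20709 + \frac{3611}{1190}\right) \frac{1}{18694} = \frac{24647321}{1190} \cdot \frac{1}{18694} = \frac{24647321}{22245860} \approx 1.108$)
$\frac{j}{-44694} + \frac{Z}{7244 - -14680} = \frac{24647321}{22245860 \left(-44694\right)} - \frac{1680}{7244 - -14680} = \frac{24647321}{22245860} \left(- \frac{1}{44694}\right) - \frac{1680}{7244 + 14680} = - \frac{24647321}{994256466840} - \frac{1680}{21924} = - \frac{24647321}{994256466840} - \frac{20}{261} = - \frac{2210173587509}{28833437538360}$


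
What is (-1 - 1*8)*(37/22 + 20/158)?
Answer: -28287/1738 ≈ -16.276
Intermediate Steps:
(-1 - 1*8)*(37/22 + 20/158) = (-1 - 8)*(37*(1/22) + 20*(1/158)) = -9*(37/22 + 10/79) = -9*3143/1738 = -28287/1738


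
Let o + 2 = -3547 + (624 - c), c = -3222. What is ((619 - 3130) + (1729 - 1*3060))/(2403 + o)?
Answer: -1921/1350 ≈ -1.4230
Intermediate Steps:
o = 297 (o = -2 + (-3547 + (624 - 1*(-3222))) = -2 + (-3547 + (624 + 3222)) = -2 + (-3547 + 3846) = -2 + 299 = 297)
((619 - 3130) + (1729 - 1*3060))/(2403 + o) = ((619 - 3130) + (1729 - 1*3060))/(2403 + 297) = (-2511 + (1729 - 3060))/2700 = (-2511 - 1331)*(1/2700) = -3842*1/2700 = -1921/1350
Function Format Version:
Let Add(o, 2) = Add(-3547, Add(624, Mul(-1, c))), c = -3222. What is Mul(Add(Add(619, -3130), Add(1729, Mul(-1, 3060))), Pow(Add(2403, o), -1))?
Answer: Rational(-1921, 1350) ≈ -1.4230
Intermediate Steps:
o = 297 (o = Add(-2, Add(-3547, Add(624, Mul(-1, -3222)))) = Add(-2, Add(-3547, Add(624, 3222))) = Add(-2, Add(-3547, 3846)) = Add(-2, 299) = 297)
Mul(Add(Add(619, -3130), Add(1729, Mul(-1, 3060))), Pow(Add(2403, o), -1)) = Mul(Add(Add(619, -3130), Add(1729, Mul(-1, 3060))), Pow(Add(2403, 297), -1)) = Mul(Add(-2511, Add(1729, -3060)), Pow(2700, -1)) = Mul(Add(-2511, -1331), Rational(1, 2700)) = Mul(-3842, Rational(1, 2700)) = Rational(-1921, 1350)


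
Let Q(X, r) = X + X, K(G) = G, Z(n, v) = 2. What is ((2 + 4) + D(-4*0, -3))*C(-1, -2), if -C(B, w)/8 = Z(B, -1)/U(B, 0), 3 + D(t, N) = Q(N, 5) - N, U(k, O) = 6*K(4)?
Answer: 0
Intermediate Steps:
Q(X, r) = 2*X
U(k, O) = 24 (U(k, O) = 6*4 = 24)
D(t, N) = -3 + N (D(t, N) = -3 + (2*N - N) = -3 + N)
C(B, w) = -⅔ (C(B, w) = -16/24 = -8*1/12 = -⅔)
((2 + 4) + D(-4*0, -3))*C(-1, -2) = ((2 + 4) + (-3 - 3))*(-⅔) = (6 - 6)*(-⅔) = 0*(-⅔) = 0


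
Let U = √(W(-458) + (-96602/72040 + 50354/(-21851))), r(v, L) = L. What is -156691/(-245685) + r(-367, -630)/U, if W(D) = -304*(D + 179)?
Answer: 156691/245685 - 140*√162160158960095047095/824117482569 ≈ -1.5255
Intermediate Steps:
W(D) = -54416 - 304*D (W(D) = -304*(179 + D) = -54416 - 304*D)
U = 9*√162160158960095047095/393536510 (U = √((-54416 - 304*(-458)) + (-96602/72040 + 50354/(-21851))) = √((-54416 + 139232) + (-96602*1/72040 + 50354*(-1/21851))) = √(84816 + (-48301/36020 - 50354/21851)) = √(84816 - 2869176231/787073020) = √(66753516088089/787073020) = 9*√162160158960095047095/393536510 ≈ 291.23)
-156691/(-245685) + r(-367, -630)/U = -156691/(-245685) - 630*2*√162160158960095047095/7417057343121 = -156691*(-1/245685) - 140*√162160158960095047095/824117482569 = 156691/245685 - 140*√162160158960095047095/824117482569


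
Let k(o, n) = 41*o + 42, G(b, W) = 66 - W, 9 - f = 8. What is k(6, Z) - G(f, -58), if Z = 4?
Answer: 164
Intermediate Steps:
f = 1 (f = 9 - 1*8 = 9 - 8 = 1)
k(o, n) = 42 + 41*o
k(6, Z) - G(f, -58) = (42 + 41*6) - (66 - 1*(-58)) = (42 + 246) - (66 + 58) = 288 - 1*124 = 288 - 124 = 164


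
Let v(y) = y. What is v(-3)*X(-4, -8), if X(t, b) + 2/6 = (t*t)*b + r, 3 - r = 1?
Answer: 379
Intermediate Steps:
r = 2 (r = 3 - 1*1 = 3 - 1 = 2)
X(t, b) = 5/3 + b*t**2 (X(t, b) = -1/3 + ((t*t)*b + 2) = -1/3 + (t**2*b + 2) = -1/3 + (b*t**2 + 2) = -1/3 + (2 + b*t**2) = 5/3 + b*t**2)
v(-3)*X(-4, -8) = -3*(5/3 - 8*(-4)**2) = -3*(5/3 - 8*16) = -3*(5/3 - 128) = -3*(-379/3) = 379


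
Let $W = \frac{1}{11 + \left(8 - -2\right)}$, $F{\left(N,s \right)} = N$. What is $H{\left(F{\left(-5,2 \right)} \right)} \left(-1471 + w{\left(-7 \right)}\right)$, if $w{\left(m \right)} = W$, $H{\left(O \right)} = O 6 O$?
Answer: $- \frac{1544500}{7} \approx -2.2064 \cdot 10^{5}$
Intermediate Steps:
$W = \frac{1}{21}$ ($W = \frac{1}{11 + \left(8 + 2\right)} = \frac{1}{11 + 10} = \frac{1}{21} \approx 0.047619$)
$H{\left(O \right)} = 6 O^{2}$ ($H{\left(O \right)} = 6 O O = 6 O^{2}$)
$w{\left(m \right)} = \frac{1}{21}$
$H{\left(F{\left(-5,2 \right)} \right)} \left(-1471 + w{\left(-7 \right)}\right) = 6 \left(-5\right)^{2} \left(-1471 + \frac{1}{21}\right) = 6 \cdot 25 \left(- \frac{30890}{21}\right) = 150 \left(- \frac{30890}{21}\right) = - \frac{1544500}{7}$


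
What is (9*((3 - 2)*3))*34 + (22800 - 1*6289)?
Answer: 17429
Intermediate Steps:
(9*((3 - 2)*3))*34 + (22800 - 1*6289) = (9*(1*3))*34 + (22800 - 6289) = (9*3)*34 + 16511 = 27*34 + 16511 = 918 + 16511 = 17429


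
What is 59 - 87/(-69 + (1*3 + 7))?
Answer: 3568/59 ≈ 60.475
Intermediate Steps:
59 - 87/(-69 + (1*3 + 7)) = 59 - 87/(-69 + (3 + 7)) = 59 - 87/(-69 + 10) = 59 - 87/(-59) = 59 - 1/59*(-87) = 59 + 87/59 = 3568/59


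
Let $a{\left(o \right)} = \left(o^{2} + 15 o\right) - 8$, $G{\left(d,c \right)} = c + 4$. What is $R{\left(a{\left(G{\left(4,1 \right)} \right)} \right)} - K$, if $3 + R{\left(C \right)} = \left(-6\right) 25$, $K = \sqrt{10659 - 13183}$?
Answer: $-153 - 2 i \sqrt{631} \approx -153.0 - 50.239 i$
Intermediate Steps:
$G{\left(d,c \right)} = 4 + c$
$a{\left(o \right)} = -8 + o^{2} + 15 o$
$K = 2 i \sqrt{631}$ ($K = \sqrt{-2524} = 2 i \sqrt{631} \approx 50.239 i$)
$R{\left(C \right)} = -153$ ($R{\left(C \right)} = -3 - 150 = -153$)
$R{\left(a{\left(G{\left(4,1 \right)} \right)} \right)} - K = -153 - 2 i \sqrt{631}$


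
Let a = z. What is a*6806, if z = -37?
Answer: -251822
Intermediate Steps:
a = -37
a*6806 = -37*6806 = -251822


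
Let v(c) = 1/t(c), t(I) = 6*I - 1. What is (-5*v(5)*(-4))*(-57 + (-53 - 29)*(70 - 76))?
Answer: 300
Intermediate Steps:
t(I) = -1 + 6*I
v(c) = 1/(-1 + 6*c)
(-5*v(5)*(-4))*(-57 + (-53 - 29)*(70 - 76)) = (-5/(-1 + 6*5)*(-4))*(-57 + (-53 - 29)*(70 - 76)) = (-5/(-1 + 30)*(-4))*(-57 - 82*(-6)) = (-5/29*(-4))*(-57 + 492) = (-5*1/29*(-4))*435 = -5/29*(-4)*435 = (20/29)*435 = 300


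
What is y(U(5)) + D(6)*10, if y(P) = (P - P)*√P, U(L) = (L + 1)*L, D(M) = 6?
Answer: 60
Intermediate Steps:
U(L) = L*(1 + L) (U(L) = (1 + L)*L = L*(1 + L))
y(P) = 0 (y(P) = 0*√P = 0)
y(U(5)) + D(6)*10 = 0 + 6*10 = 0 + 60 = 60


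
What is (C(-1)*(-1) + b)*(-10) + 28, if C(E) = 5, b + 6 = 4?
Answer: 98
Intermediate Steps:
b = -2 (b = -6 + 4 = -2)
(C(-1)*(-1) + b)*(-10) + 28 = (5*(-1) - 2)*(-10) + 28 = (-5 - 2)*(-10) + 28 = -7*(-10) + 28 = 70 + 28 = 98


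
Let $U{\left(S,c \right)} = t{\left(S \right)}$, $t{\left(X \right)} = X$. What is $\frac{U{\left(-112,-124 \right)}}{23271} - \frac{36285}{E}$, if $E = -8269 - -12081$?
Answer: $- \frac{844815179}{88709052} \approx -9.5234$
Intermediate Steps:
$E = 3812$ ($E = -8269 + 12081 = 3812$)
$U{\left(S,c \right)} = S$
$\frac{U{\left(-112,-124 \right)}}{23271} - \frac{36285}{E} = - \frac{112}{23271} - \frac{36285}{3812} = - \frac{844815179}{88709052}$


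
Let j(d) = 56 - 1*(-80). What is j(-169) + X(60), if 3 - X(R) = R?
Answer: 79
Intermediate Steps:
X(R) = 3 - R
j(d) = 136 (j(d) = 56 + 80 = 136)
j(-169) + X(60) = 136 + (3 - 1*60) = 136 + (3 - 60) = 136 - 57 = 79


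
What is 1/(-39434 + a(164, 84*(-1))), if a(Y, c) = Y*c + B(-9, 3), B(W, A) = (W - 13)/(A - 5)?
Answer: -1/53199 ≈ -1.8797e-5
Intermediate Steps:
B(W, A) = (-13 + W)/(-5 + A)
a(Y, c) = 11 + Y*c (a(Y, c) = Y*c + (-13 - 9)/(-5 + 3) = Y*c - 22/(-2) = Y*c - ½*(-22) = Y*c + 11 = 11 + Y*c)
1/(-39434 + a(164, 84*(-1))) = 1/(-39434 + (11 + 164*(84*(-1)))) = 1/(-39434 + (11 + 164*(-84))) = 1/(-39434 + (11 - 13776)) = 1/(-39434 - 13765) = 1/(-53199) = -1/53199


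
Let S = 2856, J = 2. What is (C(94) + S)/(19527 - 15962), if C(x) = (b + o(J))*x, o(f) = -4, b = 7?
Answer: 3138/3565 ≈ 0.88022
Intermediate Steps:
C(x) = 3*x (C(x) = (7 - 4)*x = 3*x)
(C(94) + S)/(19527 - 15962) = (3*94 + 2856)/(19527 - 15962) = (282 + 2856)/3565 = 3138*(1/3565) = 3138/3565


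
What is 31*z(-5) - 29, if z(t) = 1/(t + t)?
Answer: -321/10 ≈ -32.100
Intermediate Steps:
z(t) = 1/(2*t)
31*z(-5) - 29 = 31*((½)/(-5)) - 29 = 31*((½)*(-⅕)) - 29 = 31*(-⅒) - 29 = -31/10 - 29 = -321/10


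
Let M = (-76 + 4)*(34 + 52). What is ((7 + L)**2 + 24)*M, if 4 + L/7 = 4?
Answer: -452016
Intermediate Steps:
L = 0 (L = -28 + 7*4 = -28 + 28 = 0)
M = -6192 (M = -72*86 = -6192)
((7 + L)**2 + 24)*M = ((7 + 0)**2 + 24)*(-6192) = (7**2 + 24)*(-6192) = (49 + 24)*(-6192) = 73*(-6192) = -452016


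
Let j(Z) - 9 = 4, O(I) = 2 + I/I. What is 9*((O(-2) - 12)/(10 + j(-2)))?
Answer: -81/23 ≈ -3.5217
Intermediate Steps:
O(I) = 3 (O(I) = 2 + 1 = 3)
j(Z) = 13 (j(Z) = 9 + 4 = 13)
9*((O(-2) - 12)/(10 + j(-2))) = 9*((3 - 12)/(10 + 13)) = 9*(-9/23) = -81/23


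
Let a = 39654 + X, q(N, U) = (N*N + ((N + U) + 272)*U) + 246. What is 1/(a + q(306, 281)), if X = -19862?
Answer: 1/355053 ≈ 2.8165e-6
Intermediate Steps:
q(N, U) = 246 + N² + U*(272 + N + U) (q(N, U) = (N² + (272 + N + U)*U) + 246 = (N² + U*(272 + N + U)) + 246 = 246 + N² + U*(272 + N + U))
a = 19792 (a = 39654 - 19862 = 19792)
1/(a + q(306, 281)) = 1/(19792 + (246 + 306² + 281² + 272*281 + 306*281)) = 1/(19792 + (246 + 93636 + 78961 + 76432 + 85986)) = 1/(19792 + 335261) = 1/355053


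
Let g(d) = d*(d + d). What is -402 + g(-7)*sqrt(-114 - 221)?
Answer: -402 + 98*I*sqrt(335) ≈ -402.0 + 1793.7*I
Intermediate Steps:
g(d) = 2*d**2 (g(d) = d*(2*d) = 2*d**2)
-402 + g(-7)*sqrt(-114 - 221) = -402 + (2*(-7)**2)*sqrt(-114 - 221) = -402 + (2*49)*sqrt(-335) = -402 + 98*(I*sqrt(335)) = -402 + 98*I*sqrt(335)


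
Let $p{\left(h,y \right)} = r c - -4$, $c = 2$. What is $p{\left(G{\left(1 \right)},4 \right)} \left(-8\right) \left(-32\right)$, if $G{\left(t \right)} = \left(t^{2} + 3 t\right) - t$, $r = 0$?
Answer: $1024$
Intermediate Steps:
$G{\left(t \right)} = t^{2} + 2 t$
$p{\left(h,y \right)} = 4$ ($p{\left(h,y \right)} = 0 \cdot 2 - -4 = 0 + \left(-5 + 9\right) = 0 + 4 = 4$)
$p{\left(G{\left(1 \right)},4 \right)} \left(-8\right) \left(-32\right) = 4 \left(-8\right) \left(-32\right) = \left(-32\right) \left(-32\right) = 1024$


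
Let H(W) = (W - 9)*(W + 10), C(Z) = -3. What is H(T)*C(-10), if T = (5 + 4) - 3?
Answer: 144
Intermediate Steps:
T = 6 (T = 9 - 3 = 6)
H(W) = (-9 + W)*(10 + W)
H(T)*C(-10) = (-90 + 6 + 6²)*(-3) = (-90 + 6 + 36)*(-3) = -48*(-3) = 144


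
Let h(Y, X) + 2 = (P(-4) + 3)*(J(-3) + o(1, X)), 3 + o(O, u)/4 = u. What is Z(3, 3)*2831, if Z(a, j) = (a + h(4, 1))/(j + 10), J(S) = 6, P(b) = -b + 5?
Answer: -65113/13 ≈ -5008.7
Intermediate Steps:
P(b) = 5 - b
o(O, u) = -12 + 4*u
h(Y, X) = -74 + 48*X (h(Y, X) = -2 + ((5 - 1*(-4)) + 3)*(6 + (-12 + 4*X)) = -2 + ((5 + 4) + 3)*(-6 + 4*X) = -2 + (9 + 3)*(-6 + 4*X) = -2 + 12*(-6 + 4*X) = -2 + (-72 + 48*X) = -74 + 48*X)
Z(a, j) = (-26 + a)/(10 + j) (Z(a, j) = (a + (-74 + 48*1))/(j + 10) = (a + (-74 + 48))/(10 + j) = (a - 26)/(10 + j) = (-26 + a)/(10 + j))
Z(3, 3)*2831 = ((-26 + 3)/(10 + 3))*2831 = (-23/13)*2831 = ((1/13)*(-23))*2831 = -23/13*2831 = -65113/13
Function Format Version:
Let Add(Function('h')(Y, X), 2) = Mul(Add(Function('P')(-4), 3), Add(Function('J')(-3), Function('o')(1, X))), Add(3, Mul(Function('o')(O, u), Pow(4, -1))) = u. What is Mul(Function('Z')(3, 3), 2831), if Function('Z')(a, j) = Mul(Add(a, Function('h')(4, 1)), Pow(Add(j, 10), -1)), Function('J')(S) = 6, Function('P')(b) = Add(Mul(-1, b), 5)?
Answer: Rational(-65113, 13) ≈ -5008.7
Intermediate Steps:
Function('P')(b) = Add(5, Mul(-1, b))
Function('o')(O, u) = Add(-12, Mul(4, u))
Function('h')(Y, X) = Add(-74, Mul(48, X)) (Function('h')(Y, X) = Add(-2, Mul(Add(Add(5, Mul(-1, -4)), 3), Add(6, Add(-12, Mul(4, X))))) = Add(-2, Mul(Add(Add(5, 4), 3), Add(-6, Mul(4, X)))) = Add(-2, Mul(Add(9, 3), Add(-6, Mul(4, X)))) = Add(-2, Mul(12, Add(-6, Mul(4, X)))) = Add(-2, Add(-72, Mul(48, X))) = Add(-74, Mul(48, X)))
Function('Z')(a, j) = Mul(Pow(Add(10, j), -1), Add(-26, a)) (Function('Z')(a, j) = Mul(Add(a, Add(-74, Mul(48, 1))), Pow(Add(j, 10), -1)) = Mul(Add(a, Add(-74, 48)), Pow(Add(10, j), -1)) = Mul(Add(a, -26), Pow(Add(10, j), -1)) = Mul(Add(-26, a), Pow(Add(10, j), -1)) = Mul(Pow(Add(10, j), -1), Add(-26, a)))
Mul(Function('Z')(3, 3), 2831) = Mul(Mul(Pow(Add(10, 3), -1), Add(-26, 3)), 2831) = Mul(Mul(Pow(13, -1), -23), 2831) = Mul(Mul(Rational(1, 13), -23), 2831) = Mul(Rational(-23, 13), 2831) = Rational(-65113, 13)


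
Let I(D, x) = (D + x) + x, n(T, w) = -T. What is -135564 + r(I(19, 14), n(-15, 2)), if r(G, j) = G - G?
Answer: -135564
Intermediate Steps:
I(D, x) = D + 2*x
r(G, j) = 0
-135564 + r(I(19, 14), n(-15, 2)) = -135564 + 0 = -135564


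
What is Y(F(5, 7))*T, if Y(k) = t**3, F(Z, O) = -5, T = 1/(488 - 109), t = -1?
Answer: -1/379 ≈ -0.0026385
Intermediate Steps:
T = 1/379 ≈ 0.0026385
Y(k) = -1 (Y(k) = (-1)**3 = -1)
Y(F(5, 7))*T = -1*1/379 = -1/379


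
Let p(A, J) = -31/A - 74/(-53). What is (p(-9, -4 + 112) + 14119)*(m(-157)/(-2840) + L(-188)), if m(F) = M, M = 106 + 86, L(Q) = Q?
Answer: -449793875008/169335 ≈ -2.6562e+6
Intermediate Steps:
p(A, J) = 74/53 - 31/A (p(A, J) = -31/A - 74*(-1/53) = -31/A + 74/53 = 74/53 - 31/A)
M = 192
m(F) = 192
(p(-9, -4 + 112) + 14119)*(m(-157)/(-2840) + L(-188)) = ((74/53 - 31/(-9)) + 14119)*(192/(-2840) - 188) = ((74/53 - 31*(-⅑)) + 14119)*(192*(-1/2840) - 188) = ((74/53 + 31/9) + 14119)*(-24/355 - 188) = (2309/477 + 14119)*(-66764/355) = (6737072/477)*(-66764/355) = -449793875008/169335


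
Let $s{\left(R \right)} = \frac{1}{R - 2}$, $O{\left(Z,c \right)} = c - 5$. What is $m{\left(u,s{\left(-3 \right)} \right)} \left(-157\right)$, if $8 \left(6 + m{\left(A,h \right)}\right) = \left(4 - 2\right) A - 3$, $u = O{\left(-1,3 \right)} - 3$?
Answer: $\frac{9577}{8} \approx 1197.1$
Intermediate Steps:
$O{\left(Z,c \right)} = -5 + c$
$s{\left(R \right)} = \frac{1}{-2 + R}$
$u = -5$ ($u = \left(-5 + 3\right) - 3 = -2 - 3 = -5$)
$m{\left(A,h \right)} = - \frac{51}{8} + \frac{A}{4}$ ($m{\left(A,h \right)} = -6 + \frac{\left(4 - 2\right) A - 3}{8} = -6 + \frac{2 A - 3}{8} = -6 + \frac{-3 + 2 A}{8} = -6 + \left(- \frac{3}{8} + \frac{A}{4}\right) = - \frac{51}{8} + \frac{A}{4}$)
$m{\left(u,s{\left(-3 \right)} \right)} \left(-157\right) = \left(- \frac{51}{8} + \frac{1}{4} \left(-5\right)\right) \left(-157\right) = \left(- \frac{51}{8} - \frac{5}{4}\right) \left(-157\right) = \left(- \frac{61}{8}\right) \left(-157\right) = \frac{9577}{8}$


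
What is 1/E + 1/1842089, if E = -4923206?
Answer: 3081117/9068983617334 ≈ 3.3974e-7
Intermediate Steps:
1/E + 1/1842089 = 1/(-4923206) + 1/1842089 = -1/4923206 + 1/1842089 = 3081117/9068983617334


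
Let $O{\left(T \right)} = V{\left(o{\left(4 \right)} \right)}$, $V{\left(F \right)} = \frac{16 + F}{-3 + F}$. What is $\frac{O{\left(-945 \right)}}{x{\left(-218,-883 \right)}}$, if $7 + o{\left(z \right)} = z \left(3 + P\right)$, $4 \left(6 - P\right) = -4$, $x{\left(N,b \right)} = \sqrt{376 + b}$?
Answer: $- \frac{49 i \sqrt{3}}{1170} \approx - 0.072539 i$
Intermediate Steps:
$P = 7$ ($P = 6 - -1 = 6 + 1 = 7$)
$o{\left(z \right)} = -7 + 10 z$ ($o{\left(z \right)} = -7 + z \left(3 + 7\right) = -7 + z 10 = -7 + 10 z$)
$V{\left(F \right)} = \frac{16 + F}{-3 + F}$
$O{\left(T \right)} = \frac{49}{30}$ ($O{\left(T \right)} = \frac{16 + \left(-7 + 10 \cdot 4\right)}{-3 + \left(-7 + 10 \cdot 4\right)} = \frac{16 + \left(-7 + 40\right)}{-3 + \left(-7 + 40\right)} = \frac{16 + 33}{-3 + 33} = \frac{1}{30} \cdot 49 = \frac{49}{30}$)
$\frac{O{\left(-945 \right)}}{x{\left(-218,-883 \right)}} = \frac{49}{30 \sqrt{376 - 883}} = \frac{49}{30 \sqrt{-507}} = \frac{49}{30 \cdot 13 i \sqrt{3}} = \frac{49 \left(- \frac{i \sqrt{3}}{39}\right)}{30} = - \frac{49 i \sqrt{3}}{1170}$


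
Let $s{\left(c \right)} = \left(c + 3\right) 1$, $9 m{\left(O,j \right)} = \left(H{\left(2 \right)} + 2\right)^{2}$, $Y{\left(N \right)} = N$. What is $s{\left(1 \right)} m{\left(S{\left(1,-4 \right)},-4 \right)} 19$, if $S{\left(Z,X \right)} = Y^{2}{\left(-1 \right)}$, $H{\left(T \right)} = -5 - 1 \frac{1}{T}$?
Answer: $\frac{931}{9} \approx 103.44$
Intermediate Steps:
$H{\left(T \right)} = -5 - \frac{1}{T}$
$S{\left(Z,X \right)} = 1$ ($S{\left(Z,X \right)} = \left(-1\right)^{2} = 1$)
$m{\left(O,j \right)} = \frac{49}{36}$ ($m{\left(O,j \right)} = \frac{\left(\left(-5 - \frac{1}{2}\right) + 2\right)^{2}}{9} = \frac{\left(- \frac{11}{2} + 2\right)^{2}}{9} = \frac{\left(- \frac{7}{2}\right)^{2}}{9} = \frac{1}{9} \cdot \frac{49}{4} = \frac{49}{36}$)
$s{\left(c \right)} = 3 + c$ ($s{\left(c \right)} = \left(3 + c\right) 1 = 3 + c$)
$s{\left(1 \right)} m{\left(S{\left(1,-4 \right)},-4 \right)} 19 = \left(3 + 1\right) \frac{49}{36} \cdot 19 = 4 \cdot \frac{49}{36} \cdot 19 = \frac{49}{9} \cdot 19 = \frac{931}{9}$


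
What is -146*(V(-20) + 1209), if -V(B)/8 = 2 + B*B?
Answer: 293022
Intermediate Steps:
V(B) = -16 - 8*B**2 (V(B) = -8*(2 + B*B) = -8*(2 + B**2) = -16 - 8*B**2)
-146*(V(-20) + 1209) = -146*((-16 - 8*(-20)**2) + 1209) = -146*((-16 - 8*400) + 1209) = -146*((-16 - 3200) + 1209) = -146*(-3216 + 1209) = -146*(-2007) = 293022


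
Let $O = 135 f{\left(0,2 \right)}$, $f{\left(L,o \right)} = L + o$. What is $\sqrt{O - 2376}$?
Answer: $9 i \sqrt{26} \approx 45.891 i$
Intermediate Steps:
$O = 270$ ($O = 135 \left(0 + 2\right) = 135 \cdot 2 = 270$)
$\sqrt{O - 2376} = \sqrt{270 - 2376} = \sqrt{-2106} = 9 i \sqrt{26}$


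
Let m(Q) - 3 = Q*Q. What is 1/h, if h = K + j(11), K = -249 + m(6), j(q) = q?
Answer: -1/199 ≈ -0.0050251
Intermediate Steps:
m(Q) = 3 + Q² (m(Q) = 3 + Q*Q = 3 + Q²)
K = -210 (K = -249 + (3 + 6²) = -249 + (3 + 36) = -249 + 39 = -210)
h = -199 (h = -210 + 11 = -199)
1/h = 1/(-199) = -1/199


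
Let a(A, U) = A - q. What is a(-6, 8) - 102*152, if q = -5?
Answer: -15505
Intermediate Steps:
a(A, U) = 5 + A (a(A, U) = A - 1*(-5) = A + 5 = 5 + A)
a(-6, 8) - 102*152 = (5 - 6) - 102*152 = -1 - 15504 = -15505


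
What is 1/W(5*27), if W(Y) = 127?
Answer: 1/127 ≈ 0.0078740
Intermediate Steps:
1/W(5*27) = 1/127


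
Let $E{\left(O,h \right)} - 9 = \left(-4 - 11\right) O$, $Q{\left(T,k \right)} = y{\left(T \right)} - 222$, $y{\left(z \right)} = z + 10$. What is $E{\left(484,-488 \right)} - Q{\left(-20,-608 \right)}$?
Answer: $-7019$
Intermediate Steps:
$y{\left(z \right)} = 10 + z$
$Q{\left(T,k \right)} = -212 + T$ ($Q{\left(T,k \right)} = \left(10 + T\right) - 222 = -212 + T$)
$E{\left(O,h \right)} = 9 - 15 O$ ($E{\left(O,h \right)} = 9 + \left(-4 - 11\right) O = 9 - 15 O$)
$E{\left(484,-488 \right)} - Q{\left(-20,-608 \right)} = \left(9 - 7260\right) - \left(-212 - 20\right) = \left(9 - 7260\right) - -232 = -7251 + 232 = -7019$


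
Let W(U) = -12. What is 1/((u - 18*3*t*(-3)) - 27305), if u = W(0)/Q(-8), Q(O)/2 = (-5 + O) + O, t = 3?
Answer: -7/187731 ≈ -3.7287e-5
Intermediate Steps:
Q(O) = -10 + 4*O (Q(O) = 2*((-5 + O) + O) = 2*(-5 + 2*O) = -10 + 4*O)
u = 2/7 (u = -12/(-10 + 4*(-8)) = -12/(-10 - 32) = -12/(-42) = -12*(-1/42) = 2/7 ≈ 0.28571)
1/((u - 18*3*t*(-3)) - 27305) = 1/((2/7 - 18*3*3*(-3)) - 27305) = 1/((2/7 - 162*(-3)) - 27305) = 1/((2/7 - 18*(-27)) - 27305) = 1/((2/7 + 486) - 27305) = 1/(3404/7 - 27305) = 1/(-187731/7) = -7/187731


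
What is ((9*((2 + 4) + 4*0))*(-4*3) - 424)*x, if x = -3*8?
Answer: 25728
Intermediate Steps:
x = -24
((9*((2 + 4) + 4*0))*(-4*3) - 424)*x = ((9*((2 + 4) + 4*0))*(-4*3) - 424)*(-24) = ((9*(6 + 0))*(-12) - 424)*(-24) = ((9*6)*(-12) - 424)*(-24) = (54*(-12) - 424)*(-24) = (-648 - 424)*(-24) = -1072*(-24) = 25728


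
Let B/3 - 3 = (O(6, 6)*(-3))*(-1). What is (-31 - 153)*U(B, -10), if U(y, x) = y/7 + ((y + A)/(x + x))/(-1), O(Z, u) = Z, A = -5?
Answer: -10948/5 ≈ -2189.6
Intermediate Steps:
B = 63 (B = 9 + 3*((6*(-3))*(-1)) = 9 + 3*(-18*(-1)) = 9 + 3*18 = 9 + 54 = 63)
U(y, x) = y/7 - (-5 + y)/(2*x) (U(y, x) = y/7 + ((y - 5)/(x + x))/(-1) = y*(⅐) + ((-5 + y)/((2*x)))*(-1) = y/7 + ((-5 + y)*(1/(2*x)))*(-1) = y/7 + ((-5 + y)/(2*x))*(-1) = y/7 - (-5 + y)/(2*x))
(-31 - 153)*U(B, -10) = (-31 - 153)*((1/14)*(35 - 7*63 + 2*(-10)*63)/(-10)) = -92*(-1)*(35 - 441 - 1260)/(7*10) = -92*(-1)*(-1666)/(7*10) = -184*119/10 = -10948/5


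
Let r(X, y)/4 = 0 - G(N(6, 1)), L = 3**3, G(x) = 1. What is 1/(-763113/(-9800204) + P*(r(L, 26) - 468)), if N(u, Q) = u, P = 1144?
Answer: -9800204/5291795790359 ≈ -1.8520e-6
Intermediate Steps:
L = 27
r(X, y) = -4 (r(X, y) = 4*(0 - 1*1) = 4*(0 - 1) = 4*(-1) = -4)
1/(-763113/(-9800204) + P*(r(L, 26) - 468)) = 1/(-763113/(-9800204) + 1144*(-4 - 468)) = 1/(-763113*(-1/9800204) + 1144*(-472)) = 1/(763113/9800204 - 539968) = 1/(-5291795790359/9800204) = -9800204/5291795790359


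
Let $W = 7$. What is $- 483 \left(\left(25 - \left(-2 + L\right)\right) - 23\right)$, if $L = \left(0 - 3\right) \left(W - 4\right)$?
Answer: $-6279$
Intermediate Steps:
$L = -9$ ($L = \left(0 - 3\right) \left(7 - 4\right) = \left(-3\right) 3 = -9$)
$- 483 \left(\left(25 - \left(-2 + L\right)\right) - 23\right) = - 483 \left(\left(25 + \left(2 - -9\right)\right) - 23\right) = - 483 \left(\left(25 + \left(2 + 9\right)\right) - 23\right) = - 483 \left(\left(25 + 11\right) - 23\right) = - 483 \left(36 - 23\right) = \left(-483\right) 13 = -6279$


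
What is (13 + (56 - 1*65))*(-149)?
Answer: -596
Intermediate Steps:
(13 + (56 - 1*65))*(-149) = (13 + (56 - 65))*(-149) = (13 - 9)*(-149) = 4*(-149) = -596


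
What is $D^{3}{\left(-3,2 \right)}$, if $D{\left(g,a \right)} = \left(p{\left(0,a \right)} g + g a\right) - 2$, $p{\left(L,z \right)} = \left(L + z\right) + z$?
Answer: $-8000$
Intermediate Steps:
$p{\left(L,z \right)} = L + 2 z$
$D{\left(g,a \right)} = -2 + 3 a g$ ($D{\left(g,a \right)} = \left(\left(0 + 2 a\right) g + g a\right) - 2 = \left(2 a g + a g\right) - 2 = 3 a g - 2 = -2 + 3 a g$)
$D^{3}{\left(-3,2 \right)} = \left(-2 + 3 \cdot 2 \left(-3\right)\right)^{3} = \left(-2 - 18\right)^{3} = \left(-20\right)^{3} = -8000$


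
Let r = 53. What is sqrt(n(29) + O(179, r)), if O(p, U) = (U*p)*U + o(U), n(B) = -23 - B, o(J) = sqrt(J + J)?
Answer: sqrt(502759 + sqrt(106)) ≈ 709.06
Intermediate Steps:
o(J) = sqrt(2)*sqrt(J) (o(J) = sqrt(2*J) = sqrt(2)*sqrt(J))
O(p, U) = p*U**2 + sqrt(2)*sqrt(U) (O(p, U) = (U*p)*U + sqrt(2)*sqrt(U) = p*U**2 + sqrt(2)*sqrt(U))
sqrt(n(29) + O(179, r)) = sqrt((-23 - 1*29) + (179*53**2 + sqrt(2)*sqrt(53))) = sqrt((-23 - 29) + (179*2809 + sqrt(106))) = sqrt(-52 + (502811 + sqrt(106))) = sqrt(502759 + sqrt(106))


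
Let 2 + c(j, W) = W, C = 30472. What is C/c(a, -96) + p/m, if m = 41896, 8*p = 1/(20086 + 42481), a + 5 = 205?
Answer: -319505871516367/1027552356544 ≈ -310.94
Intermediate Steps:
a = 200 (a = -5 + 205 = 200)
c(j, W) = -2 + W
p = 1/500536 (p = 1/(8*(20086 + 42481)) = (1/8)/62567 = (1/8)*(1/62567) = 1/500536 ≈ 1.9979e-6)
C/c(a, -96) + p/m = 30472/(-2 - 96) + (1/500536)/41896 = 30472/(-98) + (1/500536)*(1/41896) = 30472*(-1/98) + 1/20970456256 = -15236/49 + 1/20970456256 = -319505871516367/1027552356544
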